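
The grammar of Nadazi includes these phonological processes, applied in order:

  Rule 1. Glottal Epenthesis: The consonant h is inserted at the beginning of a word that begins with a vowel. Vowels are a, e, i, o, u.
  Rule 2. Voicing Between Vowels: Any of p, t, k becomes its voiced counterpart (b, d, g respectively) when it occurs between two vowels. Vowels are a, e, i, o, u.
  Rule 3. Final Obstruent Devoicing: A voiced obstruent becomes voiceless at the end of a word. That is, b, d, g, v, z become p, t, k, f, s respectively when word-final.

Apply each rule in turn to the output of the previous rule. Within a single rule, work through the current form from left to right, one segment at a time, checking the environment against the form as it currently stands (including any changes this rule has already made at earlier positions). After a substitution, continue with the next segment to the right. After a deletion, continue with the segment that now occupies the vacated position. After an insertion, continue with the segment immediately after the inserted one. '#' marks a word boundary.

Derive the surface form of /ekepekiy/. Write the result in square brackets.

Rule 1 Glottal Epenthesis: [ekepekiy] → [hekepekiy]
Rule 2 Voicing Between Vowels: [hekepekiy] → [hegebegiy]
Rule 3 Final Obstruent Devoicing: no change — [hegebegiy]

[hegebegiy]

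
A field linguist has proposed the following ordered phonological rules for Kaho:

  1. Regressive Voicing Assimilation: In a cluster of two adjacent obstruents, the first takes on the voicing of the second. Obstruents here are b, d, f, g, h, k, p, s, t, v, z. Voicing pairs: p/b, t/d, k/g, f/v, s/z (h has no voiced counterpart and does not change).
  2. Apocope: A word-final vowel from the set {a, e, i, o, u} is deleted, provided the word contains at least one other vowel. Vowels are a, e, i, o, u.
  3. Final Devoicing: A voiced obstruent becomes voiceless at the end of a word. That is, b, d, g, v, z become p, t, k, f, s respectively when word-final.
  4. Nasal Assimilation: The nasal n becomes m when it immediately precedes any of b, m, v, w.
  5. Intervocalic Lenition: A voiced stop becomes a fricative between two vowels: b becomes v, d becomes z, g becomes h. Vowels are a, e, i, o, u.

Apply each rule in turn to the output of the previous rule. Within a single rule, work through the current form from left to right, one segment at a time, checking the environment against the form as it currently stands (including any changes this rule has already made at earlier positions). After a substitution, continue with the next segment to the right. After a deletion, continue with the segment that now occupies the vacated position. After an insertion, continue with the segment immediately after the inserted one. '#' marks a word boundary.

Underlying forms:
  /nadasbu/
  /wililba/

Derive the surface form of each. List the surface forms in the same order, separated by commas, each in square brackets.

/nadasbu/:
  1 Regressive Voicing Assimilation: [nadasbu] → [nadazbu]
  2 Apocope: [nadazbu] → [nadazb]
  3 Final Devoicing: [nadazb] → [nadazp]
  4 Nasal Assimilation: no change — [nadazp]
  5 Intervocalic Lenition: [nadazp] → [nazazp]
/wililba/:
  1 Regressive Voicing Assimilation: no change — [wililba]
  2 Apocope: [wililba] → [wililb]
  3 Final Devoicing: [wililb] → [wililp]
  4 Nasal Assimilation: no change — [wililp]
  5 Intervocalic Lenition: no change — [wililp]

[nazazp], [wililp]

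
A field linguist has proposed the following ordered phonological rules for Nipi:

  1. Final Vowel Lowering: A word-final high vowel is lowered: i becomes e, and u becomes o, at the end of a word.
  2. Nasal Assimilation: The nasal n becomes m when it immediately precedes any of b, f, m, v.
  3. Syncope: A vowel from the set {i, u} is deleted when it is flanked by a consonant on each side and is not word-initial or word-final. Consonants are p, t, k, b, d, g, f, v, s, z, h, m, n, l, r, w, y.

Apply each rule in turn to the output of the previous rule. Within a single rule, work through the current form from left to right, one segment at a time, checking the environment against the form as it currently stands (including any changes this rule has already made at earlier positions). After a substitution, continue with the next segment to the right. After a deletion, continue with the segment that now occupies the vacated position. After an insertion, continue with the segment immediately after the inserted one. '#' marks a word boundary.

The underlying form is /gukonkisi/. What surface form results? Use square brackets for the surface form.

1 Final Vowel Lowering: [gukonkisi] → [gukonkise]
2 Nasal Assimilation: no change — [gukonkise]
3 Syncope: [gukonkise] → [gkonkse]

[gkonkse]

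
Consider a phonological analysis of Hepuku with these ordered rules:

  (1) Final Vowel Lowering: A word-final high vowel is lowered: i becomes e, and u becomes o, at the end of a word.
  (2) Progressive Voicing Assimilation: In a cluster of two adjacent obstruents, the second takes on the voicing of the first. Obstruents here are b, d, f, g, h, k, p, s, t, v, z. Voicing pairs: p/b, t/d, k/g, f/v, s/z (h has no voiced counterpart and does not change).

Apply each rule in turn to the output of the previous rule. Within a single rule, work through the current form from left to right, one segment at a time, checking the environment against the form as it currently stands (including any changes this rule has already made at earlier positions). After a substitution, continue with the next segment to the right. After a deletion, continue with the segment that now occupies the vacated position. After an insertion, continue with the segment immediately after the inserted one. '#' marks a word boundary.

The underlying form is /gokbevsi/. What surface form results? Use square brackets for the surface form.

(1) Final Vowel Lowering: [gokbevsi] → [gokbevse]
(2) Progressive Voicing Assimilation: [gokbevse] → [gokpevze]

[gokpevze]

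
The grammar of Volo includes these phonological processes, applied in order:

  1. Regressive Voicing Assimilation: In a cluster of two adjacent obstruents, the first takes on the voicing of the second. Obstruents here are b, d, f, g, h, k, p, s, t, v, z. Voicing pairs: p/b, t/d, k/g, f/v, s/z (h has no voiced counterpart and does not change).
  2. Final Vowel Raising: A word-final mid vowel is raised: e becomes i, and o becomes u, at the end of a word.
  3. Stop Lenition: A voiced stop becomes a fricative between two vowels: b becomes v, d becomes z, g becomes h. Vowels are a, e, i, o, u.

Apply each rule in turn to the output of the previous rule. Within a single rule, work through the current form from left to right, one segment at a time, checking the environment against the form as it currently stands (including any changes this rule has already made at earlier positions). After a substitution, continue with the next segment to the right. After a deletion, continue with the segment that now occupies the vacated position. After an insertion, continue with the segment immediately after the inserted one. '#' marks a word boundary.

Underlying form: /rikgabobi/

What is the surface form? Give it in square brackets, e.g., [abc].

1 Regressive Voicing Assimilation: [rikgabobi] → [riggabobi]
2 Final Vowel Raising: no change — [riggabobi]
3 Stop Lenition: [riggabobi] → [riggavovi]

[riggavovi]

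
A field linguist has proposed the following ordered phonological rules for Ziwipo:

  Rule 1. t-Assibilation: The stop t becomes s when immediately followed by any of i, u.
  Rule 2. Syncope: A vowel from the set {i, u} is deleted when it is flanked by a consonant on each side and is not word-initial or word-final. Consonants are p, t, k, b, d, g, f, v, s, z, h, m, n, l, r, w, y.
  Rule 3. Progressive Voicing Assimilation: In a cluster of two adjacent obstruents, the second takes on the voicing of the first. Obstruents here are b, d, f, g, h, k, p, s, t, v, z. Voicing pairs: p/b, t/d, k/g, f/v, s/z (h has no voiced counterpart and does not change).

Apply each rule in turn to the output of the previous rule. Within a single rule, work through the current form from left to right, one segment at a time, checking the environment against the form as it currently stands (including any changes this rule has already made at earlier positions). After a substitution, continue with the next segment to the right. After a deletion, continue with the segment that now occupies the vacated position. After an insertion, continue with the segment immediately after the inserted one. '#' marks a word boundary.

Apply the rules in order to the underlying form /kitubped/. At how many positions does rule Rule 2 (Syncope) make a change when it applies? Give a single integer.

Rule 1 t-Assibilation: [kitubped] → [kisubped]
Rule 2 Syncope: [kisubped] → [ksbped]
Rule 3 Progressive Voicing Assimilation: [ksbped] → [kspped]
Rule Rule 2 changed 2 position(s).

2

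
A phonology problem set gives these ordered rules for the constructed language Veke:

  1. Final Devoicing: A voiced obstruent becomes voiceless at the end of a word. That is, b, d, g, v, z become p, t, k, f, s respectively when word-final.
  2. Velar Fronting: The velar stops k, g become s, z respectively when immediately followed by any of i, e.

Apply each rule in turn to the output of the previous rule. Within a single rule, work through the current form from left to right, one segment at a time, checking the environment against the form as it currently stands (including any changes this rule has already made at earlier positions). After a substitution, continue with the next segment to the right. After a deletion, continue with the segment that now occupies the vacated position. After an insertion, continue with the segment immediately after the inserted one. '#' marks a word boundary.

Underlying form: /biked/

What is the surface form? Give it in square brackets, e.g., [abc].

[biset]

1 Final Devoicing: [biked] → [biket]
2 Velar Fronting: [biket] → [biset]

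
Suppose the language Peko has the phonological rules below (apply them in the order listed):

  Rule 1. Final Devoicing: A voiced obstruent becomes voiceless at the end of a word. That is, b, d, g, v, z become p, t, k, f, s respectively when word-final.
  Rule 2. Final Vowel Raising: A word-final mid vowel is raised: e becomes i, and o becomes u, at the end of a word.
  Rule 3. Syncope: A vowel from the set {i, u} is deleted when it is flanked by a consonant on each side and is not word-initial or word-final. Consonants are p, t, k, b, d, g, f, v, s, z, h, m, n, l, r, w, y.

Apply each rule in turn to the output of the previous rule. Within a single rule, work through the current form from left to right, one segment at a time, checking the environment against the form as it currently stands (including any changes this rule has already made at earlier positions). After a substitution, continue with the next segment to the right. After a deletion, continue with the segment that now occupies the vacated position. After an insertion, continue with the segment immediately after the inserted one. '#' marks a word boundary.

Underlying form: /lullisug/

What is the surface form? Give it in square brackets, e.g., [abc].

[lllsk]

Rule 1 Final Devoicing: [lullisug] → [lullisuk]
Rule 2 Final Vowel Raising: no change — [lullisuk]
Rule 3 Syncope: [lullisuk] → [lllsk]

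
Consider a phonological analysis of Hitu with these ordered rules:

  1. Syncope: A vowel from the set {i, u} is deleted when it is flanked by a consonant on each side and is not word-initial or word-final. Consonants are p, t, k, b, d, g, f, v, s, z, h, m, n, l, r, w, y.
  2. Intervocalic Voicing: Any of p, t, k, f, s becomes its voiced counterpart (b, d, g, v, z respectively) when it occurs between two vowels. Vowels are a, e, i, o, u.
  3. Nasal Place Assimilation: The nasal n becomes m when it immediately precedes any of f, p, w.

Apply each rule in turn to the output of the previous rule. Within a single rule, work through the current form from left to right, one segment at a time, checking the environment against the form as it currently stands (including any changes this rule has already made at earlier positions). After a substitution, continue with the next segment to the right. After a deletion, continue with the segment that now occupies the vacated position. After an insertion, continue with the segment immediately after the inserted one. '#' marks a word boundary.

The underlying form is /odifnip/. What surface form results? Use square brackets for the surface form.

1 Syncope: [odifnip] → [odfnp]
2 Intervocalic Voicing: no change — [odfnp]
3 Nasal Place Assimilation: [odfnp] → [odfmp]

[odfmp]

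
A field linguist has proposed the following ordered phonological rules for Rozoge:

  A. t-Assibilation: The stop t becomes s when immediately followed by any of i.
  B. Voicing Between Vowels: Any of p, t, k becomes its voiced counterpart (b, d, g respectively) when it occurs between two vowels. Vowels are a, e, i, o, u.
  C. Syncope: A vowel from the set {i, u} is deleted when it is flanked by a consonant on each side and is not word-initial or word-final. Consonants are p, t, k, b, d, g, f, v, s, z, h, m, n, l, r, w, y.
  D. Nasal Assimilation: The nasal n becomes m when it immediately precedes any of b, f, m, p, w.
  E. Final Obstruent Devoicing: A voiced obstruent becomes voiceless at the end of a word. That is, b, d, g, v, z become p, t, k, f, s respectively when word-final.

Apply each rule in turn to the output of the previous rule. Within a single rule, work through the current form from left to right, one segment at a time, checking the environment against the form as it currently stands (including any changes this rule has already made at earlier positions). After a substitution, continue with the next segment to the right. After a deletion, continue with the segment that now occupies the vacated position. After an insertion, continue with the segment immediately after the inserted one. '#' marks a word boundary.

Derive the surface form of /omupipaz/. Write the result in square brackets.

A t-Assibilation: no change — [omupipaz]
B Voicing Between Vowels: [omupipaz] → [omubibaz]
C Syncope: [omubibaz] → [ombbaz]
D Nasal Assimilation: no change — [ombbaz]
E Final Obstruent Devoicing: [ombbaz] → [ombbas]

[ombbas]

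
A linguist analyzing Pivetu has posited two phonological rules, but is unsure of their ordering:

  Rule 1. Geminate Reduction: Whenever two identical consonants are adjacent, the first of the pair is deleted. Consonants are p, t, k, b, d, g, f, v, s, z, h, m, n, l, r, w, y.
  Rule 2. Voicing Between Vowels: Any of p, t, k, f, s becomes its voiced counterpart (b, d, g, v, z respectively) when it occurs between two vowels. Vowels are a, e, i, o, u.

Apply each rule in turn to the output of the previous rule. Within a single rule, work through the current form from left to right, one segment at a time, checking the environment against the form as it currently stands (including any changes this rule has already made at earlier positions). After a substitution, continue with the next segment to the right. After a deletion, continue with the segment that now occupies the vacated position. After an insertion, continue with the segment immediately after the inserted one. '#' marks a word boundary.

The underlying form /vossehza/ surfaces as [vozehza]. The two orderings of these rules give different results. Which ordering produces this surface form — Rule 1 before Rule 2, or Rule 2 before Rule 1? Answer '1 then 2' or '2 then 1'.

Order 1 then 2:
  1 Geminate Reduction: [vossehza] → [vosehza]
  2 Voicing Between Vowels: [vosehza] → [vozehza]
  result: [vozehza]
Order 2 then 1:
  2 Voicing Between Vowels: no change — [vossehza]
  1 Geminate Reduction: [vossehza] → [vosehza]
  result: [vosehza]

1 then 2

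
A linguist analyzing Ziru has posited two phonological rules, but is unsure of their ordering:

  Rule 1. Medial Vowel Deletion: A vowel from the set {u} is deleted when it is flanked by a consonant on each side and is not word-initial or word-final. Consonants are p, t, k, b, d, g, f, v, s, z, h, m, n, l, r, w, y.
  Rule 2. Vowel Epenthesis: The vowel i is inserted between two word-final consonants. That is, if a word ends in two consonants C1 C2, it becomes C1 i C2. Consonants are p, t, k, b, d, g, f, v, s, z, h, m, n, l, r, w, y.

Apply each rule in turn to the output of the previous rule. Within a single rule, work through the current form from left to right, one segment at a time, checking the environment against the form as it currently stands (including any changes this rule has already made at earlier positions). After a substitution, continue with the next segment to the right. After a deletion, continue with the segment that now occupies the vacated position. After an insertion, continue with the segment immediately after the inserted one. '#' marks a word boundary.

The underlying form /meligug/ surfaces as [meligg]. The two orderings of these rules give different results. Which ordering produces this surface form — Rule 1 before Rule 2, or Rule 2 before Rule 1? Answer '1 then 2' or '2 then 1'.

2 then 1

Order 1 then 2:
  1 Medial Vowel Deletion: [meligug] → [meligg]
  2 Vowel Epenthesis: [meligg] → [meligig]
  result: [meligig]
Order 2 then 1:
  2 Vowel Epenthesis: no change — [meligug]
  1 Medial Vowel Deletion: [meligug] → [meligg]
  result: [meligg]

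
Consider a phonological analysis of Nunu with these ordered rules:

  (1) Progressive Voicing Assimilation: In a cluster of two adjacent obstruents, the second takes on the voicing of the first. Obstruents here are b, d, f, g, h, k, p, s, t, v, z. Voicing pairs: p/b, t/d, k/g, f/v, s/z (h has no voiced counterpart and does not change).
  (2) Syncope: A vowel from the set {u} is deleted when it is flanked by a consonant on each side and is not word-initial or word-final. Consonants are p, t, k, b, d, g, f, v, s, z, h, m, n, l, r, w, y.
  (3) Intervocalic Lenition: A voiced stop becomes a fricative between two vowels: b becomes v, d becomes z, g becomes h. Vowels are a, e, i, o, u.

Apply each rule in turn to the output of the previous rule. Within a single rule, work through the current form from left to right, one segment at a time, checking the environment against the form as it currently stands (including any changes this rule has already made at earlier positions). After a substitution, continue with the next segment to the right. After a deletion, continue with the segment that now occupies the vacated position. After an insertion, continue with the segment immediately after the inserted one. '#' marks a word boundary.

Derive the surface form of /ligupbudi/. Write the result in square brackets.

(1) Progressive Voicing Assimilation: [ligupbudi] → [liguppudi]
(2) Syncope: [liguppudi] → [ligppdi]
(3) Intervocalic Lenition: no change — [ligppdi]

[ligppdi]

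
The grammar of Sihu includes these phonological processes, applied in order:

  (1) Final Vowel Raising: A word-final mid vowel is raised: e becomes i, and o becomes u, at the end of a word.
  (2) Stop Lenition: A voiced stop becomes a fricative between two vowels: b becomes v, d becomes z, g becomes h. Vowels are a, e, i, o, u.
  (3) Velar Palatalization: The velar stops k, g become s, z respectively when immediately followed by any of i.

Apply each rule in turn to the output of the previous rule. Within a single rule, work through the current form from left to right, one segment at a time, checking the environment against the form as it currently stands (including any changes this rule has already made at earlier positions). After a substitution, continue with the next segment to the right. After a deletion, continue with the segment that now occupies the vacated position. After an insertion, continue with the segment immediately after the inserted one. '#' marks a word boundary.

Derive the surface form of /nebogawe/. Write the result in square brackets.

(1) Final Vowel Raising: [nebogawe] → [nebogawi]
(2) Stop Lenition: [nebogawi] → [nevohawi]
(3) Velar Palatalization: no change — [nevohawi]

[nevohawi]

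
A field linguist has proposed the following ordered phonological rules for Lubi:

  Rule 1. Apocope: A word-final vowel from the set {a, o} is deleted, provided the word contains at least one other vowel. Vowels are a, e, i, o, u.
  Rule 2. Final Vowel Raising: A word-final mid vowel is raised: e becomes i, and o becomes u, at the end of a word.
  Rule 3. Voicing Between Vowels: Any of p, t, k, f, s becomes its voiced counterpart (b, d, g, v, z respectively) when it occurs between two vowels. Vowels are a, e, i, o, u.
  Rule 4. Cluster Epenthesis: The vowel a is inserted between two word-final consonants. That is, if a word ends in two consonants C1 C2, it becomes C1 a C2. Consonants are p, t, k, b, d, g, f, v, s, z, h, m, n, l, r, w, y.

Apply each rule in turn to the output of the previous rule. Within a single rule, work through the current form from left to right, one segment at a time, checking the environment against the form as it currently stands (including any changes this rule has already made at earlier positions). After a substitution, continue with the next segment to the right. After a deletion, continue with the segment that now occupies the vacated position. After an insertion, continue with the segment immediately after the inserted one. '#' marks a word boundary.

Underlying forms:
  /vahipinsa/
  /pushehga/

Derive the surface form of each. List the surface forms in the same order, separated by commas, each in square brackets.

/vahipinsa/:
  Rule 1 Apocope: [vahipinsa] → [vahipins]
  Rule 2 Final Vowel Raising: no change — [vahipins]
  Rule 3 Voicing Between Vowels: [vahipins] → [vahibins]
  Rule 4 Cluster Epenthesis: [vahibins] → [vahibinas]
/pushehga/:
  Rule 1 Apocope: [pushehga] → [pushehg]
  Rule 2 Final Vowel Raising: no change — [pushehg]
  Rule 3 Voicing Between Vowels: no change — [pushehg]
  Rule 4 Cluster Epenthesis: [pushehg] → [pushehag]

[vahibinas], [pushehag]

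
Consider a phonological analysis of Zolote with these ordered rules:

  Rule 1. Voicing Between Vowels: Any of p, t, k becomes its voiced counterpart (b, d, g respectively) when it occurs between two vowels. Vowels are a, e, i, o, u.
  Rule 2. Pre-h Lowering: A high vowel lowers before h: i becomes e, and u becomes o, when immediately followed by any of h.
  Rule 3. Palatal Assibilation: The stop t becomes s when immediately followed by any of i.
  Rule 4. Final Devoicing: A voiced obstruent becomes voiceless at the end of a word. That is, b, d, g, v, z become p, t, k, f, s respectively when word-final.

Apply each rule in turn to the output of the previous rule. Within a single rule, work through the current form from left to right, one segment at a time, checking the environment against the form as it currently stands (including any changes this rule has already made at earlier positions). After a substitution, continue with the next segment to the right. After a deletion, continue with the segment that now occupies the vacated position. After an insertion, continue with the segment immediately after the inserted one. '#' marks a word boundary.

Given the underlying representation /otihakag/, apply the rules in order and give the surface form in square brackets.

[odehagak]

Rule 1 Voicing Between Vowels: [otihakag] → [odihagag]
Rule 2 Pre-h Lowering: [odihagag] → [odehagag]
Rule 3 Palatal Assibilation: no change — [odehagag]
Rule 4 Final Devoicing: [odehagag] → [odehagak]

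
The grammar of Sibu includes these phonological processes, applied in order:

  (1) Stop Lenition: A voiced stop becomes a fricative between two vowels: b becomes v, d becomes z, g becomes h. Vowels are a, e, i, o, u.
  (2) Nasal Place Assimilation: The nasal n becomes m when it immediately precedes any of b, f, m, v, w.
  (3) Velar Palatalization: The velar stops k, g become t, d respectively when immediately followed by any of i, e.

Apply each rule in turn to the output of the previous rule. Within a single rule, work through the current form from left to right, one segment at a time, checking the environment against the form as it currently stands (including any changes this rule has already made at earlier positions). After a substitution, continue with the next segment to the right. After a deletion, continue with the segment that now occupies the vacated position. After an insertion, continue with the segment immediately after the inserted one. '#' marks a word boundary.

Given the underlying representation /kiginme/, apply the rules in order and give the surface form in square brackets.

[tihimme]

(1) Stop Lenition: [kiginme] → [kihinme]
(2) Nasal Place Assimilation: [kihinme] → [kihimme]
(3) Velar Palatalization: [kihimme] → [tihimme]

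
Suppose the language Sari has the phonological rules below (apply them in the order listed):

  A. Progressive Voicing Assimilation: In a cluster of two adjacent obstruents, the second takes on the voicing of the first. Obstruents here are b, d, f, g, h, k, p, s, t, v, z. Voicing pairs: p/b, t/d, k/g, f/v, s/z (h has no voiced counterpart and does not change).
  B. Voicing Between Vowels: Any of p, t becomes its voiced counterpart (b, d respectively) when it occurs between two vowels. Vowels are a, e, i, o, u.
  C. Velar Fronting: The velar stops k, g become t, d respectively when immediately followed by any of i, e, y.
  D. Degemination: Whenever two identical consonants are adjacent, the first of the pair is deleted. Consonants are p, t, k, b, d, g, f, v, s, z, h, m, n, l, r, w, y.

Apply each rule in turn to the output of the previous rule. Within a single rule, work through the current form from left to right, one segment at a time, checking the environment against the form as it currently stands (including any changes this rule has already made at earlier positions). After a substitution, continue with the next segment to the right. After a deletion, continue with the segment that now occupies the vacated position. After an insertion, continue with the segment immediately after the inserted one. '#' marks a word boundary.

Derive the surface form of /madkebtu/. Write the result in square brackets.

[madebdu]

A Progressive Voicing Assimilation: [madkebtu] → [madgebdu]
B Voicing Between Vowels: no change — [madgebdu]
C Velar Fronting: [madgebdu] → [maddebdu]
D Degemination: [maddebdu] → [madebdu]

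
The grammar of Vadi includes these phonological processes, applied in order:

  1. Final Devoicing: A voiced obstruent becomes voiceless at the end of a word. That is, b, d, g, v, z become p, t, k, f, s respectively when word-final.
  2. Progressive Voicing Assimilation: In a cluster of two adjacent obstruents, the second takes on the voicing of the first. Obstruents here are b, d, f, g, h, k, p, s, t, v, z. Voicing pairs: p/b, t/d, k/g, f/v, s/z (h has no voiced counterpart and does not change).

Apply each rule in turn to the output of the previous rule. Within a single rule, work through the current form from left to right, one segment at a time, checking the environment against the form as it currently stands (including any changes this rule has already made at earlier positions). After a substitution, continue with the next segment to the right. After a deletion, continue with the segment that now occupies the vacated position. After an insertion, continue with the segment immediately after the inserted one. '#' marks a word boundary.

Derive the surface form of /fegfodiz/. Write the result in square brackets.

1 Final Devoicing: [fegfodiz] → [fegfodis]
2 Progressive Voicing Assimilation: [fegfodis] → [fegvodis]

[fegvodis]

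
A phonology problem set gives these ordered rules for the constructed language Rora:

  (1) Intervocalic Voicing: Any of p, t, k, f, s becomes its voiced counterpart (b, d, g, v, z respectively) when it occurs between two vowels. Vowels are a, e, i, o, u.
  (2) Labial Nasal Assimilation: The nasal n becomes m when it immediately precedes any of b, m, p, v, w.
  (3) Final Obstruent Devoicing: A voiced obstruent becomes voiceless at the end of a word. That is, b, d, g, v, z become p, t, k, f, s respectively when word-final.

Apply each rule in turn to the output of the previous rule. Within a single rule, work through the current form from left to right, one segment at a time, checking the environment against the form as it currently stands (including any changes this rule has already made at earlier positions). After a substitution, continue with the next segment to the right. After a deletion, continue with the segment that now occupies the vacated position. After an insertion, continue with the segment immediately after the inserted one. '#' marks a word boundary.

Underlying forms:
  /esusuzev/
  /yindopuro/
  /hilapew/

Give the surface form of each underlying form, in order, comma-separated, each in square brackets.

/esusuzev/:
  (1) Intervocalic Voicing: [esusuzev] → [ezuzuzev]
  (2) Labial Nasal Assimilation: no change — [ezuzuzev]
  (3) Final Obstruent Devoicing: [ezuzuzev] → [ezuzuzef]
/yindopuro/:
  (1) Intervocalic Voicing: [yindopuro] → [yindoburo]
  (2) Labial Nasal Assimilation: no change — [yindoburo]
  (3) Final Obstruent Devoicing: no change — [yindoburo]
/hilapew/:
  (1) Intervocalic Voicing: [hilapew] → [hilabew]
  (2) Labial Nasal Assimilation: no change — [hilabew]
  (3) Final Obstruent Devoicing: no change — [hilabew]

[ezuzuzef], [yindoburo], [hilabew]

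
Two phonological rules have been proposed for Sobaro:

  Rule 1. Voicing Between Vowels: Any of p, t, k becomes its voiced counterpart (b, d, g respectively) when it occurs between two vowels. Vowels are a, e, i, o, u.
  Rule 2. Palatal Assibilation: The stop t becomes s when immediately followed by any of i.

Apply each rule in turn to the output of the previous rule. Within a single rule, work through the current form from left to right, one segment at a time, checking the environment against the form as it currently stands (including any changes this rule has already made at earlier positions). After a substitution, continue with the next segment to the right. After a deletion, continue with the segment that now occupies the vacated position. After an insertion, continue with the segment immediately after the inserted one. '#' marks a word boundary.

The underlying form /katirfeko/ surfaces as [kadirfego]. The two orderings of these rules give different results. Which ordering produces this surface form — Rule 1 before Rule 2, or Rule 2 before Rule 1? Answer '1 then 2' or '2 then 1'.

Order 1 then 2:
  1 Voicing Between Vowels: [katirfeko] → [kadirfego]
  2 Palatal Assibilation: no change — [kadirfego]
  result: [kadirfego]
Order 2 then 1:
  2 Palatal Assibilation: [katirfeko] → [kasirfeko]
  1 Voicing Between Vowels: [kasirfeko] → [kasirfego]
  result: [kasirfego]

1 then 2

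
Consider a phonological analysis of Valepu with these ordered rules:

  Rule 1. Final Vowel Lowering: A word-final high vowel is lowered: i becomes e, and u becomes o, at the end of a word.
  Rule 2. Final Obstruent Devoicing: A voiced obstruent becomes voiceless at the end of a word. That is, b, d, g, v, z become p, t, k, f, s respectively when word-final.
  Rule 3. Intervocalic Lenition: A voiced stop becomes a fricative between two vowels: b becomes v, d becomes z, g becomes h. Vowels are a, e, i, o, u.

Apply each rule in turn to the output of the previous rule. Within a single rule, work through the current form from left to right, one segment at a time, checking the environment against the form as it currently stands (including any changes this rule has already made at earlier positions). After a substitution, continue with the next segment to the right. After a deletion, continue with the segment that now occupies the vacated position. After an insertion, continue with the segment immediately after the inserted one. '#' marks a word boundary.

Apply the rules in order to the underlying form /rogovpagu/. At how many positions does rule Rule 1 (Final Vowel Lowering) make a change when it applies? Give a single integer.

1

Rule 1 Final Vowel Lowering: [rogovpagu] → [rogovpago]
Rule 2 Final Obstruent Devoicing: no change — [rogovpago]
Rule 3 Intervocalic Lenition: [rogovpago] → [rohovpaho]
Rule Rule 1 changed 1 position(s).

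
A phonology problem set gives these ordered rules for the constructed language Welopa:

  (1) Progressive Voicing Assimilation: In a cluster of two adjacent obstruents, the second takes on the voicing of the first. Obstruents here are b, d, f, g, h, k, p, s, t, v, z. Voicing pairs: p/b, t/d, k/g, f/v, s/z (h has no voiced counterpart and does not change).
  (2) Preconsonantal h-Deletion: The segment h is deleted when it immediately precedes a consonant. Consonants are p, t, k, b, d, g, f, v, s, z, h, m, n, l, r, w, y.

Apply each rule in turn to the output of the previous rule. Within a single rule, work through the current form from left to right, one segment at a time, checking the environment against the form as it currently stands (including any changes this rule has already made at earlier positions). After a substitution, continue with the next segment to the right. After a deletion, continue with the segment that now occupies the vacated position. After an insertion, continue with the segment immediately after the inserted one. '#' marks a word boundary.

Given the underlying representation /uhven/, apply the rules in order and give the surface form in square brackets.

[ufen]

(1) Progressive Voicing Assimilation: [uhven] → [uhfen]
(2) Preconsonantal h-Deletion: [uhfen] → [ufen]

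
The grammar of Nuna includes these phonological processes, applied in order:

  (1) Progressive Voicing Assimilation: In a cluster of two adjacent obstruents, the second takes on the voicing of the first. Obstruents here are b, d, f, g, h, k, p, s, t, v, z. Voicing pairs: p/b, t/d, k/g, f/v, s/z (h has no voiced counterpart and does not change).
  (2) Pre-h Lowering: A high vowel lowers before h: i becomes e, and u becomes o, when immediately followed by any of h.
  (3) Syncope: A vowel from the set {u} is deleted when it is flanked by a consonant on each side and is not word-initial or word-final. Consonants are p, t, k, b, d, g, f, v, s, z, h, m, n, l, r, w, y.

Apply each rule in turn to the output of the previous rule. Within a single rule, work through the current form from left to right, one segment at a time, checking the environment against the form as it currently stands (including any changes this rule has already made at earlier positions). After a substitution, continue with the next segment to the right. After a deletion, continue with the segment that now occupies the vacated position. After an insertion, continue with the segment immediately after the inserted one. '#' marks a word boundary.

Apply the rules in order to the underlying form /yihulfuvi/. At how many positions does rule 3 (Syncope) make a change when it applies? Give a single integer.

(1) Progressive Voicing Assimilation: no change — [yihulfuvi]
(2) Pre-h Lowering: [yihulfuvi] → [yehulfuvi]
(3) Syncope: [yehulfuvi] → [yehlfvi]
Rule 3 changed 2 position(s).

2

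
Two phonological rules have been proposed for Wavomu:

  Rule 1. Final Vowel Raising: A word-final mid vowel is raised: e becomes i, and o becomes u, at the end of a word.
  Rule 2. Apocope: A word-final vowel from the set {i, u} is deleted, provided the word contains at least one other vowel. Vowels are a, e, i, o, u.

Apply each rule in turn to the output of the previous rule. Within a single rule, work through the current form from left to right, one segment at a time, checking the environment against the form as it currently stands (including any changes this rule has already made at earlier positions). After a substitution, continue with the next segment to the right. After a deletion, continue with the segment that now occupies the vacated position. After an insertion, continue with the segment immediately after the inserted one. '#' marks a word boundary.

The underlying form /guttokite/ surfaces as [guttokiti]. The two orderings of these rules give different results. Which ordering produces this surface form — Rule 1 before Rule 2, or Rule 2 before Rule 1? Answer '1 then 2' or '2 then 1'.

Order 1 then 2:
  1 Final Vowel Raising: [guttokite] → [guttokiti]
  2 Apocope: [guttokiti] → [guttokit]
  result: [guttokit]
Order 2 then 1:
  2 Apocope: no change — [guttokite]
  1 Final Vowel Raising: [guttokite] → [guttokiti]
  result: [guttokiti]

2 then 1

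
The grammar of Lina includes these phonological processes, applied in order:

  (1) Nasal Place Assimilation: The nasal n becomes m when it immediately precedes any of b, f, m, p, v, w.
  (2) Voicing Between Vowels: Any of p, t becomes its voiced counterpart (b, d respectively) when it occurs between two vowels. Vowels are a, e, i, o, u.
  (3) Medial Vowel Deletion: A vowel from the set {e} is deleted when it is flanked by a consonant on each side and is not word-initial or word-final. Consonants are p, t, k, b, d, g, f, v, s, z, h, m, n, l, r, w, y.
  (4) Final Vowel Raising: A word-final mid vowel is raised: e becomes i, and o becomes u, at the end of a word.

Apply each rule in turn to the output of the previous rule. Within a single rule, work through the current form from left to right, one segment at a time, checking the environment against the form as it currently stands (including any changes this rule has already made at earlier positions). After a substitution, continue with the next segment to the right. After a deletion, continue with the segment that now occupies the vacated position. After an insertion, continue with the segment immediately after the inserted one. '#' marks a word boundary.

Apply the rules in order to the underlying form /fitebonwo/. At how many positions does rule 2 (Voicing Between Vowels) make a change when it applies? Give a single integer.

1

(1) Nasal Place Assimilation: [fitebonwo] → [fitebomwo]
(2) Voicing Between Vowels: [fitebomwo] → [fidebomwo]
(3) Medial Vowel Deletion: [fidebomwo] → [fidbomwo]
(4) Final Vowel Raising: [fidbomwo] → [fidbomwu]
Rule 2 changed 1 position(s).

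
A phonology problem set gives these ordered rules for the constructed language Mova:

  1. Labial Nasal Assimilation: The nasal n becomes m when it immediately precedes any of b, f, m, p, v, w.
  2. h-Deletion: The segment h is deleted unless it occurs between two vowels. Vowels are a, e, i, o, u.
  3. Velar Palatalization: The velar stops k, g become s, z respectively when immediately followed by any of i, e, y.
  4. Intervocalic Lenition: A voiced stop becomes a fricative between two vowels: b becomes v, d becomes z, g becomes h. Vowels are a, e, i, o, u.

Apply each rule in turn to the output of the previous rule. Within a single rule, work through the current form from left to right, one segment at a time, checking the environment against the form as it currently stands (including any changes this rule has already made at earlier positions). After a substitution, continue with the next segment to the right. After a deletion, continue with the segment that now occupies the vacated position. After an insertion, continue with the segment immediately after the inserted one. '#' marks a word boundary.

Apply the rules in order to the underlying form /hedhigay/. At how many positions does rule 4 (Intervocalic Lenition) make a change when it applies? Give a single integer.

2

1 Labial Nasal Assimilation: no change — [hedhigay]
2 h-Deletion: [hedhigay] → [edigay]
3 Velar Palatalization: no change — [edigay]
4 Intervocalic Lenition: [edigay] → [ezihay]
Rule 4 changed 2 position(s).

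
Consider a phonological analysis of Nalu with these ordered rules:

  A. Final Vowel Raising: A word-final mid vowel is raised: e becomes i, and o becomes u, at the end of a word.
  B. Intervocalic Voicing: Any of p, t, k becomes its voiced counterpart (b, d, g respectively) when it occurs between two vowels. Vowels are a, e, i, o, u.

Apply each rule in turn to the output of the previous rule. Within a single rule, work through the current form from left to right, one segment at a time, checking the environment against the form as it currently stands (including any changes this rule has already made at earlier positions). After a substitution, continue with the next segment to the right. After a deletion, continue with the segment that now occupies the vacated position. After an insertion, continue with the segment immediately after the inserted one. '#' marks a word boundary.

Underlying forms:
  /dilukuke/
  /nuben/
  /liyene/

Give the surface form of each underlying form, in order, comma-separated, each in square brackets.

[dilugugi], [nuben], [liyeni]

/dilukuke/:
  A Final Vowel Raising: [dilukuke] → [dilukuki]
  B Intervocalic Voicing: [dilukuki] → [dilugugi]
/nuben/:
  A Final Vowel Raising: no change — [nuben]
  B Intervocalic Voicing: no change — [nuben]
/liyene/:
  A Final Vowel Raising: [liyene] → [liyeni]
  B Intervocalic Voicing: no change — [liyeni]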